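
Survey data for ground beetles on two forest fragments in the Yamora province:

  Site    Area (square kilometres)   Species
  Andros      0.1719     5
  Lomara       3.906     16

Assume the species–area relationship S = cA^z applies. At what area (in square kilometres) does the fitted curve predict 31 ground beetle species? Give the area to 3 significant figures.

23.1 square kilometres

z = ln(16/5) / ln(3.906/0.1719) = 1.1632 / 3.1234 = 0.3724
c = 5 / 0.1719^0.3724 = 5 / 0.5191 = 9.633
A = (31/9.633)^(1/0.3724) ⇒ ln A = ln(3.218)/0.3724 = 3.1385
A = e^3.1385 ≈ 23.07 square kilometres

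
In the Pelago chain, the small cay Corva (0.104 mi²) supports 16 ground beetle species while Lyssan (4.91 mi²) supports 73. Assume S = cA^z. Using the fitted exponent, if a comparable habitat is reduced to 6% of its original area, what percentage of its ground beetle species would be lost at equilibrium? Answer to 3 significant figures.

67.0%

z = ln(73/16) / ln(4.91/0.104) = 1.5179 / 3.8546 = 0.3938
S_new/S_old = (A_new/A_old)^z = 0.06^0.3938 = exp(0.3938 × -2.8134) = 0.3303
Fraction lost = 1 − 0.3303 = 0.6697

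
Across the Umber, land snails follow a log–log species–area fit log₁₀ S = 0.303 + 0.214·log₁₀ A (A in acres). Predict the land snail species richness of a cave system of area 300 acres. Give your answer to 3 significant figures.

S = 2.009 × 300^0.214 = 2.009 × 3.389 ≈ 6.809

6.81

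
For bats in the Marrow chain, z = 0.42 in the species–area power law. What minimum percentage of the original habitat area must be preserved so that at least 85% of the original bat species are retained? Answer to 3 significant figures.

Need (A_new/A_old)^0.42 = 0.85, so A_new/A_old = 0.85^(1/0.42) = 0.85^2.381
ln(A_new/A_old) = ln 0.85 / 0.42 = -0.1625 / 0.42 = -0.3869
A_new/A_old = e^-0.3869 ≈ 0.6791

67.9%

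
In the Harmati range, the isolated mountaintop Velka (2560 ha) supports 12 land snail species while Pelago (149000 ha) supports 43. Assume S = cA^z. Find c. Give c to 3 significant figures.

1.02

z = ln(S₂/S₁) / ln(A₂/A₁) = ln(43/12) / ln(149000/2560) = 1.2763 / 4.0639 = 0.3141
c = S₁ / A₁^z = 12 / 2560^0.3141 = 12 / 11.76 = 1.02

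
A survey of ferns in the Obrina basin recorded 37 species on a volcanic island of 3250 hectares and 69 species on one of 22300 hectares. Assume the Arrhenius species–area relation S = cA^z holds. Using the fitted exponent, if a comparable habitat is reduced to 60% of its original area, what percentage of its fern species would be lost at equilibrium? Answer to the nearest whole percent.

z = ln(69/37) / ln(22300/3250) = 0.6232 / 1.9259 = 0.3236
S_new/S_old = (A_new/A_old)^z = 0.6^0.3236 = exp(0.3236 × -0.5108) = 0.8476
Fraction lost = 1 − 0.8476 = 0.1524

15%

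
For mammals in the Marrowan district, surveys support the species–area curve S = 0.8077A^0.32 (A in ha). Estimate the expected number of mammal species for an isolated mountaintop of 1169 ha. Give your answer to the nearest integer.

S = 0.8077 × 1169^0.32
ln S = ln 0.8077 + 0.32 × ln 1169 = -0.2136 + 0.32 × 7.0639 = 2.0469
S = e^2.0469 ≈ 7.744

8 species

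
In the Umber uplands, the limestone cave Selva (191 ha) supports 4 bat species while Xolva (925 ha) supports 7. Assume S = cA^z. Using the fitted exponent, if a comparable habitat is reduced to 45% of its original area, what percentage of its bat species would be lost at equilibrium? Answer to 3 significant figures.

24.7%

z = ln(7/4) / ln(925/191) = 0.5596 / 1.5775 = 0.3547
S_new/S_old = (A_new/A_old)^z = 0.45^0.3547 = exp(0.3547 × -0.7985) = 0.7533
Fraction lost = 1 − 0.7533 = 0.2467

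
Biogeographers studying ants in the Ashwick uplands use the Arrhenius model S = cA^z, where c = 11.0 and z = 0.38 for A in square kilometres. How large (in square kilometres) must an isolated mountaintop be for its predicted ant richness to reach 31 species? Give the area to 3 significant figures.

15.3 square kilometres

31 = 11 × A^0.38  ⇒  A^0.38 = 31/11 = 2.818
ln A = ln(2.818) / 0.38 = 1.0361 / 0.38 = 2.7266
A = e^2.7266 ≈ 15.28 square kilometres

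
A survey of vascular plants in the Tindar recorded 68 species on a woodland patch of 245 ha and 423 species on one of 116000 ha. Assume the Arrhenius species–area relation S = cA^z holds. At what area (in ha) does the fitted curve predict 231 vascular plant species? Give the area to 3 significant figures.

z = ln(423/68) / ln(116000/245) = 1.8279 / 6.1601 = 0.2967
c = 68 / 245^0.2967 = 68 / 5.116 = 13.29
A = (231/13.29)^(1/0.2967) ⇒ ln A = ln(17.38)/0.2967 = 9.6226
A = e^9.6226 ≈ 15102 ha

15100 ha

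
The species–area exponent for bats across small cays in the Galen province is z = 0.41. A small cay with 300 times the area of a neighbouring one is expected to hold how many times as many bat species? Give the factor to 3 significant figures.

S₂/S₁ = (A₂/A₁)^z = 300^0.41
ln(S₂/S₁) = 0.41 × ln 300 = 0.41 × 5.7038 = 2.3386
S₂/S₁ = e^2.3386 ≈ 10.37

10.4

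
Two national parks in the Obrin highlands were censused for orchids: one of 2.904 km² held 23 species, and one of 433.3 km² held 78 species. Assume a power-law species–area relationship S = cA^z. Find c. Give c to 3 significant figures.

z = ln(S₂/S₁) / ln(A₂/A₁) = ln(78/23) / ln(433.3/2.904) = 1.2212 / 5.0053 = 0.2440
c = S₁ / A₁^z = 23 / 2.904^0.2440 = 23 / 1.297 = 17.73

17.7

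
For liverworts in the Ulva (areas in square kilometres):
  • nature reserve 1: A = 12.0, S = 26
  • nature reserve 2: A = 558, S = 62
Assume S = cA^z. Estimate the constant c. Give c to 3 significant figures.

z = ln(S₂/S₁) / ln(A₂/A₁) = ln(62/26) / ln(558/12) = 0.8690 / 3.8395 = 0.2263
c = S₁ / A₁^z = 26 / 12^0.2263 = 26 / 1.755 = 14.82

14.8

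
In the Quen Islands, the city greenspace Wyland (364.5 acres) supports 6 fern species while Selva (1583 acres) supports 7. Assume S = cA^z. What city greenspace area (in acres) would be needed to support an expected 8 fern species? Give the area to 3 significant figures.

z = ln(7/6) / ln(1583/364.5) = 0.1542 / 1.4686 = 0.1050
c = 6 / 364.5^0.1050 = 6 / 1.857 = 3.23
A = (8/3.23)^(1/0.1050) ⇒ ln A = ln(2.476)/0.1050 = 8.6392
A = e^8.6392 ≈ 5649 acres

5650 acres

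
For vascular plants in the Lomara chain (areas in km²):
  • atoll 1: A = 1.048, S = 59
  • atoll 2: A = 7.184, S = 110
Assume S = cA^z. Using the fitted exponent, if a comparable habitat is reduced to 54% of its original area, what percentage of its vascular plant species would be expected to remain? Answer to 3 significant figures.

z = ln(110/59) / ln(7.184/1.048) = 0.6229 / 1.9250 = 0.3236
S_new/S_old = (A_new/A_old)^z = 0.54^0.3236 = exp(0.3236 × -0.6162) = 0.8192

81.9%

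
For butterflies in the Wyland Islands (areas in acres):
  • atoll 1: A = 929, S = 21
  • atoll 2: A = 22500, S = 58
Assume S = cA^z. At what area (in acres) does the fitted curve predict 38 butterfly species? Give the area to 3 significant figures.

z = ln(58/21) / ln(22500/929) = 1.0159 / 3.1872 = 0.3188
c = 21 / 929^0.3188 = 21 / 8.832 = 2.378
A = (38/2.378)^(1/0.3188) ⇒ ln A = ln(15.98)/0.3188 = 8.6947
A = e^8.6947 ≈ 5971 acres

5970 acres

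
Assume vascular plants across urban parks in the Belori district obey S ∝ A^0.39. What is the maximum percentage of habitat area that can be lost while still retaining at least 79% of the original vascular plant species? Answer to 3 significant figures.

Need (A_new/A_old)^0.39 = 0.79, so A_new/A_old = 0.79^(1/0.39) = 0.79^2.564
ln(A_new/A_old) = ln 0.79 / 0.39 = -0.2357 / 0.39 = -0.6044
A_new/A_old = e^-0.6044 ≈ 0.5464
Fraction that can be lost = 1 − 0.5464 = 0.4536

45.4%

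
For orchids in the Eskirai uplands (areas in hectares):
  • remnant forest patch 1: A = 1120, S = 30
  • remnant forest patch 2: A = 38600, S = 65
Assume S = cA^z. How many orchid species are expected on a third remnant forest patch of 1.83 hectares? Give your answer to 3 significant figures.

z = ln(65/30) / ln(38600/1120) = 0.7732 / 3.5399 = 0.2184
c = 30 / 1120^0.2184 = 30 / 4.635 = 6.473
S₃ = 6.473 × 1.83^0.2184 = 6.473 × 1.141 ≈ 7.386

7.39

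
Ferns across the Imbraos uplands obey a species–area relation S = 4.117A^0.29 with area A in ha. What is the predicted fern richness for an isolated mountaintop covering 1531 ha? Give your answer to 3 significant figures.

S = 4.117 × 1531^0.29
ln S = ln 4.117 + 0.29 × ln 1531 = 1.4151 + 0.29 × 7.3337 = 3.5419
S = e^3.5419 ≈ 34.53

34.5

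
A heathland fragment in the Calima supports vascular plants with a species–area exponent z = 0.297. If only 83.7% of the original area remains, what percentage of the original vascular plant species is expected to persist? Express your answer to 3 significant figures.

S_new/S_old = (A_new/A_old)^z = 0.837^0.297
= exp(0.297 × ln 0.837) = exp(0.297 × -0.1779) = exp(-0.0528) ≈ 0.9485

94.9%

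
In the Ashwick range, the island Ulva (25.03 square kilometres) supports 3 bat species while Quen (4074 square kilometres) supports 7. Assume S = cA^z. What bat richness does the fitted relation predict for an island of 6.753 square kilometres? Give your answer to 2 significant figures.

z = ln(7/3) / ln(4074/25.03) = 0.8473 / 5.0923 = 0.1664
c = 3 / 25.03^0.1664 = 3 / 1.709 = 1.756
S₃ = 1.756 × 6.753^0.1664 = 1.756 × 1.374 ≈ 2.412

2.4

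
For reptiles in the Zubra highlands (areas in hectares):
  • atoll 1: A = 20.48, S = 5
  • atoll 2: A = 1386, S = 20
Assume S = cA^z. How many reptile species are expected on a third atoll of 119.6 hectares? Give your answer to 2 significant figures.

8.9

z = ln(20/5) / ln(1386/20.48) = 1.3863 / 4.2147 = 0.3289
c = 5 / 20.48^0.3289 = 5 / 2.7 = 1.852
S₃ = 1.852 × 119.6^0.3289 = 1.852 × 4.824 ≈ 8.934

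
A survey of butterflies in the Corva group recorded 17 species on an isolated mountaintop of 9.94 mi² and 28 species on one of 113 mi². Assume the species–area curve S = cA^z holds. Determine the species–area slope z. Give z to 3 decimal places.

0.205

Taking logs: ln S = ln c + z ln A, so z = (ln S₂ − ln S₁)/(ln A₂ − ln A₁).
z = ln(28/17) / ln(113/9.94) = ln(1.647) / ln(11.37) = 0.4990 / 2.4308 = 0.2053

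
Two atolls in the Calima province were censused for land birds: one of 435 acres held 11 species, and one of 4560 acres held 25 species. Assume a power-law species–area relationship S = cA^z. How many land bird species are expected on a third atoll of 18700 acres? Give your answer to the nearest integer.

41

z = ln(25/11) / ln(4560/435) = 0.8210 / 2.3497 = 0.3494
c = 11 / 435^0.3494 = 11 / 8.354 = 1.317
S₃ = 1.317 × 18700^0.3494 = 1.317 × 31.09 ≈ 40.93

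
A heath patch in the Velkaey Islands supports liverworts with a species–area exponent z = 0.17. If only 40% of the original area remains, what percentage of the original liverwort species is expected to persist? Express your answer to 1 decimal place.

S_new/S_old = (A_new/A_old)^z = 0.4^0.17
= exp(0.17 × ln 0.4) = exp(0.17 × -0.9163) = exp(-0.1558) ≈ 0.8558

85.6%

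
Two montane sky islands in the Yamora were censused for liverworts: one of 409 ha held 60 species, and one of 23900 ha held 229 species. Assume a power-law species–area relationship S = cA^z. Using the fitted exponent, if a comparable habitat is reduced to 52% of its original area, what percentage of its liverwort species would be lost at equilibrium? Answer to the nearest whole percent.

19%

z = ln(229/60) / ln(23900/409) = 1.3394 / 4.0679 = 0.3293
S_new/S_old = (A_new/A_old)^z = 0.52^0.3293 = exp(0.3293 × -0.6539) = 0.8063
Fraction lost = 1 − 0.8063 = 0.1937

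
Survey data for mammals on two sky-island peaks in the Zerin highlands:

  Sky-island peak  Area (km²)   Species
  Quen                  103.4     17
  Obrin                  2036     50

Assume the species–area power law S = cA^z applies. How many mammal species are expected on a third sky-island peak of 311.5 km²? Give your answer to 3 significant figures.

25.3

z = ln(50/17) / ln(2036/103.4) = 1.0788 / 2.9801 = 0.3620
c = 17 / 103.4^0.3620 = 17 / 5.361 = 3.171
S₃ = 3.171 × 311.5^0.3620 = 3.171 × 7.992 ≈ 25.34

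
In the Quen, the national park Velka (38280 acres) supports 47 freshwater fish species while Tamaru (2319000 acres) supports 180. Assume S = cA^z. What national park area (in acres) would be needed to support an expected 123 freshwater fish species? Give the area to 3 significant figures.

724000 acres

z = ln(180/47) / ln(2319000/38280) = 1.3428 / 4.1040 = 0.3272
c = 47 / 38280^0.3272 = 47 / 31.59 = 1.488
A = (123/1.488)^(1/0.3272) ⇒ ln A = ln(82.67)/0.3272 = 13.4929
A = e^13.4929 ≈ 724263 acres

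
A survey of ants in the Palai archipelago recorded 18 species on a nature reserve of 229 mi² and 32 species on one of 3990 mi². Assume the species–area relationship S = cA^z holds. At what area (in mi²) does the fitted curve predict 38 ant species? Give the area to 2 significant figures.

9400 mi²

z = ln(32/18) / ln(3990/229) = 0.5754 / 2.8578 = 0.2013
c = 18 / 229^0.2013 = 18 / 2.986 = 6.028
A = (38/6.028)^(1/0.2013) ⇒ ln A = ln(6.304)/0.2013 = 9.1451
A = e^9.1451 ≈ 9369 mi²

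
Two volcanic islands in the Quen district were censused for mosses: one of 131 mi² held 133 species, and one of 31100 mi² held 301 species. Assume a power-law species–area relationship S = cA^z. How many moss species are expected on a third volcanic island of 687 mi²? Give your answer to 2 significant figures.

170

z = ln(301/133) / ln(31100/131) = 0.8168 / 5.4698 = 0.1493
c = 133 / 131^0.1493 = 133 / 2.071 = 64.22
S₃ = 64.22 × 687^0.1493 = 64.22 × 2.652 ≈ 170.3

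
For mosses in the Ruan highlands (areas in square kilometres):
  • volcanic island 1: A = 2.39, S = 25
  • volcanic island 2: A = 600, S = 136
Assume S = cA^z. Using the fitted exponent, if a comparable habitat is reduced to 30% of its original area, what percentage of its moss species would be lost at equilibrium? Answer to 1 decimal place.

z = ln(136/25) / ln(600/2.39) = 1.6938 / 5.5256 = 0.3065
S_new/S_old = (A_new/A_old)^z = 0.3^0.3065 = exp(0.3065 × -1.2040) = 0.6914
Fraction lost = 1 − 0.6914 = 0.3086

30.9%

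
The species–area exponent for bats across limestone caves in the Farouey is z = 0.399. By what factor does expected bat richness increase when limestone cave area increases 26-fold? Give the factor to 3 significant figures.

S₂/S₁ = (A₂/A₁)^z = 26^0.399
ln(S₂/S₁) = 0.399 × ln 26 = 0.399 × 3.2581 = 1.3000
S₂/S₁ = e^1.3000 ≈ 3.669

3.67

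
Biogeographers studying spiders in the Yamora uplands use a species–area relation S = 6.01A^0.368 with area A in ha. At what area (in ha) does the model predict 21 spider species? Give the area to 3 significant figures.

21 = 6.01 × A^0.368  ⇒  A^0.368 = 21/6.01 = 3.494
ln A = ln(3.494) / 0.368 = 1.2511 / 0.368 = 3.3997
A = e^3.3997 ≈ 29.96 ha

30.0 ha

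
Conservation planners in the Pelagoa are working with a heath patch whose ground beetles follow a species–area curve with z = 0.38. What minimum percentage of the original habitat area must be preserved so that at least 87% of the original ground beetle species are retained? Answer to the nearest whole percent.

Need (A_new/A_old)^0.38 = 0.87, so A_new/A_old = 0.87^(1/0.38) = 0.87^2.632
ln(A_new/A_old) = ln 0.87 / 0.38 = -0.1393 / 0.38 = -0.3665
A_new/A_old = e^-0.3665 ≈ 0.6932

69%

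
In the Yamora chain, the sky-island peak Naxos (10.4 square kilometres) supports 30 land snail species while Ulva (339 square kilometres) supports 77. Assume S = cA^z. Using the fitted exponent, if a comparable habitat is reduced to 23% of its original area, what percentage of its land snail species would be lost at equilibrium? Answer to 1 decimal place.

z = ln(77/30) / ln(339/10.4) = 0.9426 / 3.4842 = 0.2705
S_new/S_old = (A_new/A_old)^z = 0.23^0.2705 = exp(0.2705 × -1.4697) = 0.6719
Fraction lost = 1 − 0.6719 = 0.3281

32.8%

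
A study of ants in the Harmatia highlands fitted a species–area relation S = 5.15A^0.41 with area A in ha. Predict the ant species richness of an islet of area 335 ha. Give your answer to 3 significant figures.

S = 5.15 × 335^0.41
ln S = ln 5.15 + 0.41 × ln 335 = 1.6390 + 0.41 × 5.8141 = 4.0228
S = e^4.0228 ≈ 55.86

55.9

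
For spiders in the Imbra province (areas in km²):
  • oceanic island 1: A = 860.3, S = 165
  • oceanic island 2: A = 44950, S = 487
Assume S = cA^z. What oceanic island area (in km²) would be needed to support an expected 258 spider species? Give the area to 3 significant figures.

z = ln(487/165) / ln(44950/860.3) = 1.0823 / 3.9560 = 0.2736
c = 165 / 860.3^0.2736 = 165 / 6.352 = 25.98
A = (258/25.98)^(1/0.2736) ⇒ ln A = ln(9.932)/0.2736 = 8.3912
A = e^8.3912 ≈ 4408 km²

4410 km²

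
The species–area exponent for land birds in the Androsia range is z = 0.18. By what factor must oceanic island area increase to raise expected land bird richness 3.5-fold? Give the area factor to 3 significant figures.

(A₂/A₁)^0.18 = 3.5, so A₂/A₁ = 3.5^(1/0.18) = 3.5^5.556
ln(A₂/A₁) = ln 3.5 / 0.18 = 1.2528 / 0.18 = 6.9598
A₂/A₁ = e^6.9598 ≈ 1053

1050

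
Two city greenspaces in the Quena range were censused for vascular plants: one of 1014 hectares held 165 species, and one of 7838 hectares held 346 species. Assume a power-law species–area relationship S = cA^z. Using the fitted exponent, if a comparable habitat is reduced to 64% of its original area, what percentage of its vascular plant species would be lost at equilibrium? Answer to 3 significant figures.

z = ln(346/165) / ln(7838/1014) = 0.7405 / 2.0451 = 0.3621
S_new/S_old = (A_new/A_old)^z = 0.64^0.3621 = exp(0.3621 × -0.4463) = 0.8508
Fraction lost = 1 − 0.8508 = 0.1492

14.9%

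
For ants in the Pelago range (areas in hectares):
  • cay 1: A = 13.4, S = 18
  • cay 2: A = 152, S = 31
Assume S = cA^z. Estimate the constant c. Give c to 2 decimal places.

z = ln(S₂/S₁) / ln(A₂/A₁) = ln(31/18) / ln(152/13.4) = 0.5436 / 2.4286 = 0.2238
c = S₁ / A₁^z = 18 / 13.4^0.2238 = 18 / 1.788 = 10.07

10.07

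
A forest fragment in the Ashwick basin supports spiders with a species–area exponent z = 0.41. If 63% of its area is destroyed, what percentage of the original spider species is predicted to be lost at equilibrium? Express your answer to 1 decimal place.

S_new/S_old = (A_new/A_old)^z = 0.37^0.41
= exp(0.41 × ln 0.37) = exp(0.41 × -0.9943) = exp(-0.4076) ≈ 0.6652
Fraction lost = 1 − 0.6652 = 0.3348

33.5%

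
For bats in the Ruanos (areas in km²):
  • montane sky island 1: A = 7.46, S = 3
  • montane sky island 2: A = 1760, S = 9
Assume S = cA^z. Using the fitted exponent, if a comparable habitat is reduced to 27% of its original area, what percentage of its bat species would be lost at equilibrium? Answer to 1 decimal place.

23.1%

z = ln(9/3) / ln(1760/7.46) = 1.0986 / 5.4635 = 0.2011
S_new/S_old = (A_new/A_old)^z = 0.27^0.2011 = exp(0.2011 × -1.3093) = 0.7685
Fraction lost = 1 − 0.7685 = 0.2315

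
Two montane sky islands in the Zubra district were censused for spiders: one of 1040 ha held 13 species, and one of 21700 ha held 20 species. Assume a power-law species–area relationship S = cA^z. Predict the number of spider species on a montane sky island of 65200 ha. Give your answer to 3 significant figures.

z = ln(20/13) / ln(21700/1040) = 0.4308 / 3.0381 = 0.1418
c = 13 / 1040^0.1418 = 13 / 2.678 = 4.855
S₃ = 4.855 × 65200^0.1418 = 4.855 × 4.815 ≈ 23.38

23.4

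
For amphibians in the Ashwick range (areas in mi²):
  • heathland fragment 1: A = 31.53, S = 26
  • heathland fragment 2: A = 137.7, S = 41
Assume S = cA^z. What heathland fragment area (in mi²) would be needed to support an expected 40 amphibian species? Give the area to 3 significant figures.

z = ln(41/26) / ln(137.7/31.53) = 0.4555 / 1.4741 = 0.3090
c = 26 / 31.53^0.3090 = 26 / 2.905 = 8.952
A = (40/8.952)^(1/0.3090) ⇒ ln A = ln(4.468)/0.3090 = 4.8452
A = e^4.8452 ≈ 127.1 mi²

127 mi²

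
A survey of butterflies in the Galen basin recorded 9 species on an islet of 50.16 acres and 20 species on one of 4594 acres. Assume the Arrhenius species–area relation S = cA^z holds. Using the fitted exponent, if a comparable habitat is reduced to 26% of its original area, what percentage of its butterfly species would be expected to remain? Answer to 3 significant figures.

z = ln(20/9) / ln(4594/50.16) = 0.7985 / 4.5173 = 0.1768
S_new/S_old = (A_new/A_old)^z = 0.26^0.1768 = exp(0.1768 × -1.3471) = 0.7881

78.8%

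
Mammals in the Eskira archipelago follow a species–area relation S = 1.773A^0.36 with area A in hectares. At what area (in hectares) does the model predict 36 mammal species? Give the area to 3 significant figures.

4290 hectares

36 = 1.773 × A^0.36  ⇒  A^0.36 = 36/1.773 = 20.3
ln A = ln(20.3) / 0.36 = 3.0108 / 0.36 = 8.3635
A = e^8.3635 ≈ 4288 hectares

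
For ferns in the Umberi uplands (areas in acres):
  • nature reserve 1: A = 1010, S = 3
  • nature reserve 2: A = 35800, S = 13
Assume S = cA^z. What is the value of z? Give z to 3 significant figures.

0.411

Taking logs: ln S = ln c + z ln A, so z = (ln S₂ − ln S₁)/(ln A₂ − ln A₁).
z = ln(13/3) / ln(35800/1010) = ln(4.333) / ln(35.45) = 1.4663 / 3.5680 = 0.4110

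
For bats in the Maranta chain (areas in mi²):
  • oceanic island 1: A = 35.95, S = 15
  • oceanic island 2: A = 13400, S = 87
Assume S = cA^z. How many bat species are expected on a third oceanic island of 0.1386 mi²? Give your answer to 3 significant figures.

2.88

z = ln(87/15) / ln(13400/35.95) = 1.7579 / 5.9209 = 0.2969
c = 15 / 35.95^0.2969 = 15 / 2.896 = 5.179
S₃ = 5.179 × 0.1386^0.2969 = 5.179 × 0.5562 ≈ 2.88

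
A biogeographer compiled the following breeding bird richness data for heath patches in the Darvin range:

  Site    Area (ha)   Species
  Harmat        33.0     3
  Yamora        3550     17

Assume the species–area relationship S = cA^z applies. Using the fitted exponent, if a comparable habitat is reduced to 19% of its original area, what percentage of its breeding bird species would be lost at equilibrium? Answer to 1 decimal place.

z = ln(17/3) / ln(3550/33) = 1.7346 / 4.6782 = 0.3708
S_new/S_old = (A_new/A_old)^z = 0.19^0.3708 = exp(0.3708 × -1.6607) = 0.5402
Fraction lost = 1 − 0.5402 = 0.4598

46.0%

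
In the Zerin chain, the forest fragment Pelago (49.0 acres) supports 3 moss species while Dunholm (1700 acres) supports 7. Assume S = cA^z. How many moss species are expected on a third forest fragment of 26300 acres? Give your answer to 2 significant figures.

13

z = ln(7/3) / ln(1700/49) = 0.8473 / 3.5466 = 0.2389
c = 3 / 49^0.2389 = 3 / 2.534 = 1.184
S₃ = 1.184 × 26300^0.2389 = 1.184 × 11.38 ≈ 13.47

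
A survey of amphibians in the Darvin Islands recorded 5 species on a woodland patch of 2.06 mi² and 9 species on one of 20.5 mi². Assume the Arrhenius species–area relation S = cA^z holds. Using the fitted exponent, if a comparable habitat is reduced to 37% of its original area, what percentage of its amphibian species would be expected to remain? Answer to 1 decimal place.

77.5%

z = ln(9/5) / ln(20.5/2.06) = 0.5878 / 2.2977 = 0.2558
S_new/S_old = (A_new/A_old)^z = 0.37^0.2558 = exp(0.2558 × -0.9943) = 0.7754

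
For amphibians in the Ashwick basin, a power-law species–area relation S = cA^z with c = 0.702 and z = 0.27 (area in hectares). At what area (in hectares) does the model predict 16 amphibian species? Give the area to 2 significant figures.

110000 hectares

16 = 0.702 × A^0.27  ⇒  A^0.27 = 16/0.702 = 22.79
ln A = ln(22.79) / 0.27 = 3.1264 / 0.27 = 11.5793
A = e^11.5793 ≈ 106863 hectares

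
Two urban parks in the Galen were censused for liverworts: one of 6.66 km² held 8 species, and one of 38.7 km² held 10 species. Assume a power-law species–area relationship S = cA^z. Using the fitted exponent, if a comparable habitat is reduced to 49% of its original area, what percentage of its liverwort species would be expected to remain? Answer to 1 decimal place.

z = ln(10/8) / ln(38.7/6.66) = 0.2231 / 1.7597 = 0.1268
S_new/S_old = (A_new/A_old)^z = 0.49^0.1268 = exp(0.1268 × -0.7133) = 0.9135

91.4%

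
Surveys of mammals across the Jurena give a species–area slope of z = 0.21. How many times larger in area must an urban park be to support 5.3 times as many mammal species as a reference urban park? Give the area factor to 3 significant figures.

2810

(A₂/A₁)^0.21 = 5.3, so A₂/A₁ = 5.3^(1/0.21) = 5.3^4.762
ln(A₂/A₁) = ln 5.3 / 0.21 = 1.6677 / 0.21 = 7.9415
A₂/A₁ = e^7.9415 ≈ 2811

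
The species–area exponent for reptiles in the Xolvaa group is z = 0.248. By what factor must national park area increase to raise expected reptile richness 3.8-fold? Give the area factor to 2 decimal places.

217.69

(A₂/A₁)^0.248 = 3.8, so A₂/A₁ = 3.8^(1/0.248) = 3.8^4.032
ln(A₂/A₁) = ln 3.8 / 0.248 = 1.3350 / 0.248 = 5.3831
A₂/A₁ = e^5.3831 ≈ 217.7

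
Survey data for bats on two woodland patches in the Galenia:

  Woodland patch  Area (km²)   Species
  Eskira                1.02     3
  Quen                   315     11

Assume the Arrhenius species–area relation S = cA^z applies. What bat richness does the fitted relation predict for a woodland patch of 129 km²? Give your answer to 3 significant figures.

8.99

z = ln(11/3) / ln(315/1.02) = 1.2993 / 5.7328 = 0.2266
c = 3 / 1.02^0.2266 = 3 / 1.004 = 2.987
S₃ = 2.987 × 129^0.2266 = 2.987 × 3.008 ≈ 8.985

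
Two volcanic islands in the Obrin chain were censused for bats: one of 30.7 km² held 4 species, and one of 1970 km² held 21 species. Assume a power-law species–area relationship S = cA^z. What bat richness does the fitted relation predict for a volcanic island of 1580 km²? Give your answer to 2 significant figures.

19

z = ln(21/4) / ln(1970/30.7) = 1.6582 / 4.1615 = 0.3985
c = 4 / 30.7^0.3985 = 4 / 3.914 = 1.022
S₃ = 1.022 × 1580^0.3985 = 1.022 × 18.82 ≈ 19.23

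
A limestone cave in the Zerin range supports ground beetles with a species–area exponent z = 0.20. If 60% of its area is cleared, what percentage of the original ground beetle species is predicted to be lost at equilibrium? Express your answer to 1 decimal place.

S_new/S_old = (A_new/A_old)^z = 0.4^0.2
= exp(0.2 × ln 0.4) = exp(0.2 × -0.9163) = exp(-0.1833) ≈ 0.8326
Fraction lost = 1 − 0.8326 = 0.1674

16.7%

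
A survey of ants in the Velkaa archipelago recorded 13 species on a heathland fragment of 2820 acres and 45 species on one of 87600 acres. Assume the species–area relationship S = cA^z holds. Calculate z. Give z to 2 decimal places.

0.36

Taking logs: ln S = ln c + z ln A, so z = (ln S₂ − ln S₁)/(ln A₂ − ln A₁).
z = ln(45/13) / ln(87600/2820) = ln(3.462) / ln(31.06) = 1.2417 / 3.4360 = 0.3614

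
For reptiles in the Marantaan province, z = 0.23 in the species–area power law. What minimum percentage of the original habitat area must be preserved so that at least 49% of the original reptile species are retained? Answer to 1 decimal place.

4.5%

Need (A_new/A_old)^0.23 = 0.49, so A_new/A_old = 0.49^(1/0.23) = 0.49^4.348
ln(A_new/A_old) = ln 0.49 / 0.23 = -0.7133 / 0.23 = -3.1015
A_new/A_old = e^-3.1015 ≈ 0.04498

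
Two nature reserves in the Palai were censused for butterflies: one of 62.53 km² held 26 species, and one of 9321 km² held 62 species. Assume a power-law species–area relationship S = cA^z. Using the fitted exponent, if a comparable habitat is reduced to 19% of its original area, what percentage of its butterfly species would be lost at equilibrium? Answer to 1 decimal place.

z = ln(62/26) / ln(9321/62.53) = 0.8690 / 5.0044 = 0.1737
S_new/S_old = (A_new/A_old)^z = 0.19^0.1737 = exp(0.1737 × -1.6607) = 0.7495
Fraction lost = 1 − 0.7495 = 0.2505

25.1%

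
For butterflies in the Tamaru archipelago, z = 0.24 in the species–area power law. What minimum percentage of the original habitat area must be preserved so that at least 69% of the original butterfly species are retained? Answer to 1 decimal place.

Need (A_new/A_old)^0.24 = 0.69, so A_new/A_old = 0.69^(1/0.24) = 0.69^4.167
ln(A_new/A_old) = ln 0.69 / 0.24 = -0.3711 / 0.24 = -1.5461
A_new/A_old = e^-1.5461 ≈ 0.2131

21.3%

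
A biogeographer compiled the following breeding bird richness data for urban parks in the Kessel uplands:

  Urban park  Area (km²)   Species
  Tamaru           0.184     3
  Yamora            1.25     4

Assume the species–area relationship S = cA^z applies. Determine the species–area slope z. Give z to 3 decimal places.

0.150

Taking logs: ln S = ln c + z ln A, so z = (ln S₂ − ln S₁)/(ln A₂ − ln A₁).
z = ln(4/3) / ln(1.25/0.184) = ln(1.333) / ln(6.793) = 0.2877 / 1.9160 = 0.1502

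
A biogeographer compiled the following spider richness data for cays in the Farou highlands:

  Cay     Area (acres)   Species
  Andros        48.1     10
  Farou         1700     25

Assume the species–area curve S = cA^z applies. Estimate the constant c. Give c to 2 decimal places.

z = ln(S₂/S₁) / ln(A₂/A₁) = ln(25/10) / ln(1700/48.1) = 0.9163 / 3.5651 = 0.2570
c = S₁ / A₁^z = 10 / 48.1^0.2570 = 10 / 2.706 = 3.695

3.70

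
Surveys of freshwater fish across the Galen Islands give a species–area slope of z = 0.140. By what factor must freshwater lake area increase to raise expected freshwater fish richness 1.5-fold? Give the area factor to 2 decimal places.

(A₂/A₁)^0.14 = 1.5, so A₂/A₁ = 1.5^(1/0.14) = 1.5^7.143
ln(A₂/A₁) = ln 1.5 / 0.14 = 0.4055 / 0.14 = 2.8962
A₂/A₁ = e^2.8962 ≈ 18.1

18.10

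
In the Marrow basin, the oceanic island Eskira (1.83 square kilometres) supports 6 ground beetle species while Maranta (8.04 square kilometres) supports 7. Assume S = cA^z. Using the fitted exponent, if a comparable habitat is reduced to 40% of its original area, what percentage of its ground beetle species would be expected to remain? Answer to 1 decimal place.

90.9%

z = ln(7/6) / ln(8.04/1.83) = 0.1542 / 1.4801 = 0.1041
S_new/S_old = (A_new/A_old)^z = 0.4^0.1041 = exp(0.1041 × -0.9163) = 0.909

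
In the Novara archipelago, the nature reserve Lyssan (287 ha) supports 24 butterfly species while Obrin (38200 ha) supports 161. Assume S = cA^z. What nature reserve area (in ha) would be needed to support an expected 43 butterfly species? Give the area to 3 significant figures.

z = ln(161/24) / ln(38200/287) = 1.9034 / 4.8911 = 0.3891
c = 24 / 287^0.3891 = 24 / 9.046 = 2.653
A = (43/2.653)^(1/0.3891) ⇒ ln A = ln(16.21)/0.3891 = 7.1580
A = e^7.1580 ≈ 1284 ha

1280 ha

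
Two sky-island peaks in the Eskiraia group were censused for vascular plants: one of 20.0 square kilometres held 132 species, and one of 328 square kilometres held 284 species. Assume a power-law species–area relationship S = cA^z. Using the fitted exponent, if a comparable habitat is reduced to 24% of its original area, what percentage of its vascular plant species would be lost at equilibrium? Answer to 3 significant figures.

z = ln(284/132) / ln(328/20) = 0.7662 / 2.7973 = 0.2739
S_new/S_old = (A_new/A_old)^z = 0.24^0.2739 = exp(0.2739 × -1.4271) = 0.6765
Fraction lost = 1 − 0.6765 = 0.3235

32.4%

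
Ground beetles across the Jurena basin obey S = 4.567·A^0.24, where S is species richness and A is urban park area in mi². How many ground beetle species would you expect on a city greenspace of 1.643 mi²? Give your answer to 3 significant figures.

5.14

S = 4.567 × 1.643^0.24
ln S = ln 4.567 + 0.24 × ln 1.643 = 1.5189 + 0.24 × 0.4965 = 1.6380
S = e^1.6380 ≈ 5.145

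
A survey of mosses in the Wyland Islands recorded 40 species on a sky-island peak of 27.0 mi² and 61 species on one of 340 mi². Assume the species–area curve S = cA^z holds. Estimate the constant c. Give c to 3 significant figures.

23.1

z = ln(S₂/S₁) / ln(A₂/A₁) = ln(61/40) / ln(340/27) = 0.4220 / 2.5331 = 0.1666
c = S₁ / A₁^z = 40 / 27^0.1666 = 40 / 1.732 = 23.1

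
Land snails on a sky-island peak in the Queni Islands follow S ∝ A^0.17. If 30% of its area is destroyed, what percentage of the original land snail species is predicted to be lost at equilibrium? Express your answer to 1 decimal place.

5.9%

S_new/S_old = (A_new/A_old)^z = 0.7^0.17
= exp(0.17 × ln 0.7) = exp(0.17 × -0.3567) = exp(-0.0606) ≈ 0.9412
Fraction lost = 1 − 0.9412 = 0.05883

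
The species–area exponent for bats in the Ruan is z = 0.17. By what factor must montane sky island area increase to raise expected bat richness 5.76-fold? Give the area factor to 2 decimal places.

29721.69

(A₂/A₁)^0.17 = 5.76, so A₂/A₁ = 5.76^(1/0.17) = 5.76^5.882
ln(A₂/A₁) = ln 5.76 / 0.17 = 1.7509 / 0.17 = 10.2996
A₂/A₁ = e^10.2996 ≈ 29722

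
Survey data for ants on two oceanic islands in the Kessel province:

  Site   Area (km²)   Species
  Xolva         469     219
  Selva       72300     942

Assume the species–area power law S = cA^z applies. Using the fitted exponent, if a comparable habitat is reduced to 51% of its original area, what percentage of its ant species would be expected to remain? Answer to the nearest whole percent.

82%

z = ln(942/219) / ln(72300/469) = 1.4589 / 5.0380 = 0.2896
S_new/S_old = (A_new/A_old)^z = 0.51^0.2896 = exp(0.2896 × -0.6733) = 0.8228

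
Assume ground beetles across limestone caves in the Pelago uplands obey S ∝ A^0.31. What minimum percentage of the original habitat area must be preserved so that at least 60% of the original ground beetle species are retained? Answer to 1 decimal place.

Need (A_new/A_old)^0.31 = 0.6, so A_new/A_old = 0.6^(1/0.31) = 0.6^3.226
ln(A_new/A_old) = ln 0.6 / 0.31 = -0.5108 / 0.31 = -1.6478
A_new/A_old = e^-1.6478 ≈ 0.1925

19.2%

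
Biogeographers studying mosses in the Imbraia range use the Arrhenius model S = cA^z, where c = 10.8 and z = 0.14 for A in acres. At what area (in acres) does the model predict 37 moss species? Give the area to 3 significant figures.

6600 acres

37 = 10.8 × A^0.14  ⇒  A^0.14 = 37/10.8 = 3.426
ln A = ln(3.426) / 0.14 = 1.2314 / 0.14 = 8.7955
A = e^8.7955 ≈ 6605 acres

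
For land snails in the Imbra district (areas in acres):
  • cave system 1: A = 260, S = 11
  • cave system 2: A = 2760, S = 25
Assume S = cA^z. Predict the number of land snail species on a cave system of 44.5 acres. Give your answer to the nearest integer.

z = ln(25/11) / ln(2760/260) = 0.8210 / 2.3623 = 0.3475
c = 11 / 260^0.3475 = 11 / 6.907 = 1.593
S₃ = 1.593 × 44.5^0.3475 = 1.593 × 3.74 ≈ 5.956

6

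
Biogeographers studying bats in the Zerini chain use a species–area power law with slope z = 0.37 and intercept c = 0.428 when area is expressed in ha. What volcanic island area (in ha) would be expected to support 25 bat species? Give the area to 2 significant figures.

25 = 0.428 × A^0.37  ⇒  A^0.37 = 25/0.428 = 58.41
ln A = ln(58.41) / 0.37 = 4.0675 / 0.37 = 10.9933
A = e^10.9933 ≈ 59472 ha

59000 ha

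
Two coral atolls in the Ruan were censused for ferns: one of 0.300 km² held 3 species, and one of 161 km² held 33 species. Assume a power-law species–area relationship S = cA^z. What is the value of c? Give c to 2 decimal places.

z = ln(S₂/S₁) / ln(A₂/A₁) = ln(33/3) / ln(161/0.3) = 2.3979 / 6.2854 = 0.3815
c = S₁ / A₁^z = 3 / 0.3^0.3815 = 3 / 0.6317 = 4.749

4.75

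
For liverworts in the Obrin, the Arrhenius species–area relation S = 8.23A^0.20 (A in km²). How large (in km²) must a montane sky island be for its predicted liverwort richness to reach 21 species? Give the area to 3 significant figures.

21 = 8.23 × A^0.2  ⇒  A^0.2 = 21/8.23 = 2.552
ln A = ln(2.552) / 0.2 = 0.9367 / 0.2 = 4.6837
A = e^4.6837 ≈ 108.2 km²

108 km²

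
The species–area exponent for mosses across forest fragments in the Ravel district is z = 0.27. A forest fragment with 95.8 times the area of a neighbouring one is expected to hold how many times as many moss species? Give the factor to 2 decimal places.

3.43

S₂/S₁ = (A₂/A₁)^z = 95.8^0.27
ln(S₂/S₁) = 0.27 × ln 95.8 = 0.27 × 4.5623 = 1.2318
S₂/S₁ = e^1.2318 ≈ 3.427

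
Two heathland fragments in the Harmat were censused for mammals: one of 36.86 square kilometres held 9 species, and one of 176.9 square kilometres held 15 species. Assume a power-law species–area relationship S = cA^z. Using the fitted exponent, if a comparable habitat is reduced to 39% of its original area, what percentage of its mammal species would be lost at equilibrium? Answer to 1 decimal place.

z = ln(15/9) / ln(176.9/36.86) = 0.5108 / 1.5685 = 0.3257
S_new/S_old = (A_new/A_old)^z = 0.39^0.3257 = exp(0.3257 × -0.9416) = 0.7359
Fraction lost = 1 − 0.7359 = 0.2641

26.4%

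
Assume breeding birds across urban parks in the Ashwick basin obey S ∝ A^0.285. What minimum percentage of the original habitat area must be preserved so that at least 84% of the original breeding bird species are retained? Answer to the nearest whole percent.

Need (A_new/A_old)^0.285 = 0.84, so A_new/A_old = 0.84^(1/0.285) = 0.84^3.509
ln(A_new/A_old) = ln 0.84 / 0.285 = -0.1744 / 0.285 = -0.6118
A_new/A_old = e^-0.6118 ≈ 0.5424

54%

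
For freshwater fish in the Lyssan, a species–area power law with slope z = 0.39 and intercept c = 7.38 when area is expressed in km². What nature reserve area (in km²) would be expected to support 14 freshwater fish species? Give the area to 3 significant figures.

14 = 7.38 × A^0.39  ⇒  A^0.39 = 14/7.38 = 1.897
ln A = ln(1.897) / 0.39 = 0.6403 / 0.39 = 1.6418
A = e^1.6418 ≈ 5.164 km²

5.16 km²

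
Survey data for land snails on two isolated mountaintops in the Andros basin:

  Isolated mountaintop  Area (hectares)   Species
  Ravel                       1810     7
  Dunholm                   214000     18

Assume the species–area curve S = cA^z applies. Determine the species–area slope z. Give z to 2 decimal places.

Taking logs: ln S = ln c + z ln A, so z = (ln S₂ − ln S₁)/(ln A₂ − ln A₁).
z = ln(18/7) / ln(214000/1810) = ln(2.571) / ln(118.2) = 0.9445 / 4.7726 = 0.1979

0.20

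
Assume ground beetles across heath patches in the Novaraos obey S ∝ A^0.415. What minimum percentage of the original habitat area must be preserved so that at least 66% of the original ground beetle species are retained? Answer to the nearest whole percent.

Need (A_new/A_old)^0.415 = 0.66, so A_new/A_old = 0.66^(1/0.415) = 0.66^2.41
ln(A_new/A_old) = ln 0.66 / 0.415 = -0.4155 / 0.415 = -1.0012
A_new/A_old = e^-1.0012 ≈ 0.3674

37%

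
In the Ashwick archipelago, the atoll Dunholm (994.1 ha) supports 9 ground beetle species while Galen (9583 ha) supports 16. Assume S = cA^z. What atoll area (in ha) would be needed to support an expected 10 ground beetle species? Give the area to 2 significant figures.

z = ln(16/9) / ln(9583/994.1) = 0.5754 / 2.2659 = 0.2539
c = 9 / 994.1^0.2539 = 9 / 5.769 = 1.56
A = (10/1.56)^(1/0.2539) ⇒ ln A = ln(6.41)/0.2539 = 7.3168
A = e^7.3168 ≈ 1505 ha

1500 ha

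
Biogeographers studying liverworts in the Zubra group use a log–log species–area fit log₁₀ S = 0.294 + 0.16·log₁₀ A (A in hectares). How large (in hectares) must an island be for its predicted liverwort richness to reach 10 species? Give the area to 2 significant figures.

10 = 1.968 × A^0.16  ⇒  A^0.16 = 10/1.968 = 5.082
ln A = ln(5.082) / 0.16 = 1.6256 / 0.16 = 10.1602
A = e^10.1602 ≈ 25852 hectares

26000 hectares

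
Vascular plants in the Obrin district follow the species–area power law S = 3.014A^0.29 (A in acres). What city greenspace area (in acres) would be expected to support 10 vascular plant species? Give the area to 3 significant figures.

62.5 acres

10 = 3.014 × A^0.29  ⇒  A^0.29 = 10/3.014 = 3.318
ln A = ln(3.318) / 0.29 = 1.1993 / 0.29 = 4.1356
A = e^4.1356 ≈ 62.53 acres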